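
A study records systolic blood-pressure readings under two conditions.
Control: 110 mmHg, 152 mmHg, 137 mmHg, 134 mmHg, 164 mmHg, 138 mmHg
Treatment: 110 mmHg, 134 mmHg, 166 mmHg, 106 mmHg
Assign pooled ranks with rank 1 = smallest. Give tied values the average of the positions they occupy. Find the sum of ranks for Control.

37

Sorted (ascending): 106, 110, 110, 134, 134, 137, 138, 152, 164, 166
The 2 values of 110 occupy positions 2–3 → average rank (2+3)/2 = 2.5.
The 2 values of 134 occupy positions 4–5 → average rank (4+5)/2 = 4.5.
Control values → pooled ranks: 110→2.5, 152→8, 137→6, 134→4.5, 164→9, 138→7
Rank sum = 2.5 + 8 + 6 + 4.5 + 9 + 7 = 37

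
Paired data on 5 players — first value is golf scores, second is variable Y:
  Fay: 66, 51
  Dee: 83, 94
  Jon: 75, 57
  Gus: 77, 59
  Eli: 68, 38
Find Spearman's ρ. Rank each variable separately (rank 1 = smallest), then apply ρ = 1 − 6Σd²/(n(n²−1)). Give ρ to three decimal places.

0.900

Ranks of variable 1: 1, 5, 3, 4, 2
Ranks of variable 2: 2, 5, 3, 4, 1
d = r₁ − r₂: -1, 0, 0, 0, 1
d²: 1, 0, 0, 0, 1; Σd² = 2
ρ = 1 − 6·2/(5·24) = 1 − 12/120 = 0.900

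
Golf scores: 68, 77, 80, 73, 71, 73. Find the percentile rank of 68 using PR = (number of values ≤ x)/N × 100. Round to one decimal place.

N = 6.
Strictly below 68: 0. Equal to 68: 1.
PR = 1/6 × 100 = 16.7

16.7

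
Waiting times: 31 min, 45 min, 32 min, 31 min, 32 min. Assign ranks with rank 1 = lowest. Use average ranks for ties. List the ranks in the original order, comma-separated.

1.5, 5, 3.5, 1.5, 3.5

Sorted (ascending): 31, 31, 32, 32, 45
The 2 values of 31 occupy positions 1–2 → average rank (1+2)/2 = 1.5.
The 2 values of 32 occupy positions 3–4 → average rank (3+4)/2 = 3.5.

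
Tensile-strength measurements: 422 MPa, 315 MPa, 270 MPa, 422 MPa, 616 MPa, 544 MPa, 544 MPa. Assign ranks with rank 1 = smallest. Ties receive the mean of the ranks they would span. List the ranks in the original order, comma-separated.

3.5, 2, 1, 3.5, 7, 5.5, 5.5

Sorted (ascending): 270, 315, 422, 422, 544, 544, 616
The 2 values of 422 occupy positions 3–4 → average rank (3+4)/2 = 3.5.
The 2 values of 544 occupy positions 5–6 → average rank (5+6)/2 = 5.5.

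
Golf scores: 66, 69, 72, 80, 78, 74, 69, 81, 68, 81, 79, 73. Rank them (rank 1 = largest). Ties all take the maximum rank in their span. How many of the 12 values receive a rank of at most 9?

8

Sorted (descending): 81, 81, 80, 79, 78, 74, 73, 72, 69, 69, 68, 66
The 2 values of 81 occupy positions 1–2 → each gets rank 2.
The 2 values of 69 occupy positions 9–10 → each gets rank 10.
Ranks ≤ 9: {2, 2, 3, 4, 5, 6, 7, 8} → 8 values.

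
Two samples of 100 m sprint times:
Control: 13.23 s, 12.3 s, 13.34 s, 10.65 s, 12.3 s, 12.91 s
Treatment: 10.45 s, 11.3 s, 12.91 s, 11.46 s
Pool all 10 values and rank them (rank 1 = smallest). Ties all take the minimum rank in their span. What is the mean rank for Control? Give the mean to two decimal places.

Sorted (ascending): 10.45, 10.65, 11.3, 11.46, 12.3, 12.3, 12.91, 12.91, 13.23, 13.34
The 2 values of 12.3 occupy positions 5–6 → each gets rank 5.
The 2 values of 12.91 occupy positions 7–8 → each gets rank 7.
Control values → pooled ranks: 13.23→9, 12.3→5, 13.34→10, 10.65→2, 12.3→5, 12.91→7
Mean rank = (9 + 5 + 10 + 2 + 5 + 7) / 6 = 6.33

6.33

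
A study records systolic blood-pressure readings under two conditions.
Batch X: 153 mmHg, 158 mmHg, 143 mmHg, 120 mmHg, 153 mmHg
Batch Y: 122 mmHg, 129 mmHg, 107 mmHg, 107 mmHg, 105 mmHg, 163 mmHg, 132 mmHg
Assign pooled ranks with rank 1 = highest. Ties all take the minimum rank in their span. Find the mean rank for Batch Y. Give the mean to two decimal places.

7.71

Sorted (descending): 163, 158, 153, 153, 143, 132, 129, 122, 120, 107, 107, 105
The 2 values of 153 occupy positions 3–4 → each gets rank 3.
The 2 values of 107 occupy positions 10–11 → each gets rank 10.
Batch Y values → pooled ranks: 122→8, 129→7, 107→10, 107→10, 105→12, 163→1, 132→6
Mean rank = (8 + 7 + 10 + 10 + 12 + 1 + 6) / 7 = 7.71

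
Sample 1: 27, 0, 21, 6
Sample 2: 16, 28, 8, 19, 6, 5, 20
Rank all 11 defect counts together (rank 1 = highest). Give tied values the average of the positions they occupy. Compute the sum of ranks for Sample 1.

24.5

Sorted (descending): 28, 27, 21, 20, 19, 16, 8, 6, 6, 5, 0
The 2 values of 6 occupy positions 8–9 → average rank (8+9)/2 = 8.5.
Sample 1 values → pooled ranks: 27→2, 0→11, 21→3, 6→8.5
Rank sum = 2 + 11 + 3 + 8.5 = 24.5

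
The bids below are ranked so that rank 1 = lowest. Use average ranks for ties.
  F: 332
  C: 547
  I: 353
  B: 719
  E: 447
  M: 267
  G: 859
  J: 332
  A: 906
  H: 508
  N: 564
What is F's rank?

Sorted (ascending): 267, 332, 332, 353, 447, 508, 547, 564, 719, 859, 906
The 2 values of 332 occupy positions 2–3 → average rank (2+3)/2 = 2.5.
F has value 332 → rank 2.5.

2.5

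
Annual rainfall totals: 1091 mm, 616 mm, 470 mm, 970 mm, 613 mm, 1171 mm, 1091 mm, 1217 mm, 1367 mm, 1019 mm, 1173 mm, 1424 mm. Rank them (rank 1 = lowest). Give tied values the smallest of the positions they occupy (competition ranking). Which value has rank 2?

613

Sorted (ascending): 470, 613, 616, 970, 1019, 1091, 1091, 1171, 1173, 1217, 1367, 1424
The 2 values of 1091 occupy positions 6–7 → each gets rank 6.
Rank 2 → value 613.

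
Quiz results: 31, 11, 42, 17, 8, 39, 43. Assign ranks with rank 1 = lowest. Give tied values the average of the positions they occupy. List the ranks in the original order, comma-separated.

Sorted (ascending): 8, 11, 17, 31, 39, 42, 43
No ties — each value takes its position as its rank.

4, 2, 6, 3, 1, 5, 7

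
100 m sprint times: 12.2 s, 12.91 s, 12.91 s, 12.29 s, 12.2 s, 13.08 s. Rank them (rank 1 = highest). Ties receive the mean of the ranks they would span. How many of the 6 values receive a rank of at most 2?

1

Sorted (descending): 13.08, 12.91, 12.91, 12.29, 12.2, 12.2
The 2 values of 12.91 occupy positions 2–3 → average rank (2+3)/2 = 2.5.
The 2 values of 12.2 occupy positions 5–6 → average rank (5+6)/2 = 5.5.
Ranks ≤ 2: {1} → 1 value.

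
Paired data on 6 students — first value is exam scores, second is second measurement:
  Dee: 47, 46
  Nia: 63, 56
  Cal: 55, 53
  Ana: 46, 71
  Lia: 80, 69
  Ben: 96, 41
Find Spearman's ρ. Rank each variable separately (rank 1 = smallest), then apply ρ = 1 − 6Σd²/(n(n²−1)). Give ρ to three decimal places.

Ranks of variable 1: 2, 4, 3, 1, 5, 6
Ranks of variable 2: 2, 4, 3, 6, 5, 1
d = r₁ − r₂: 0, 0, 0, -5, 0, 5
d²: 0, 0, 0, 25, 0, 25; Σd² = 50
ρ = 1 − 6·50/(6·35) = 1 − 300/210 = -0.429

-0.429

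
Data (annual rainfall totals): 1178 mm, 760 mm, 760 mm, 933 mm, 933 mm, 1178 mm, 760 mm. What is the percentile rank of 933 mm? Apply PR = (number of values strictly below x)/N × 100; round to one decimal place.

42.9

N = 7.
Strictly below 933: 3. Equal to 933: 2.
PR = 3/7 × 100 = 42.9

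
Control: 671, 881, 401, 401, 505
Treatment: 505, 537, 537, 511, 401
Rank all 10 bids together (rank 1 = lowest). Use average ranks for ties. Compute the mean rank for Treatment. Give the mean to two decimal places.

5.50

Sorted (ascending): 401, 401, 401, 505, 505, 511, 537, 537, 671, 881
The 3 values of 401 occupy positions 1–3 → average rank 2.
The 2 values of 505 occupy positions 4–5 → average rank (4+5)/2 = 4.5.
The 2 values of 537 occupy positions 7–8 → average rank (7+8)/2 = 7.5.
Treatment values → pooled ranks: 505→4.5, 537→7.5, 537→7.5, 511→6, 401→2
Mean rank = (4.5 + 7.5 + 7.5 + 6 + 2) / 5 = 5.50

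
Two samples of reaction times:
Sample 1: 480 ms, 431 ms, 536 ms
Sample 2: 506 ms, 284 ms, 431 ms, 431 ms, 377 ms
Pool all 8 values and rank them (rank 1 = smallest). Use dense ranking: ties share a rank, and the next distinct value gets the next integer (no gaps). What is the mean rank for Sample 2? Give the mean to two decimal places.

Sorted (ascending): 284, 377, 431, 431, 431, 480, 506, 536
The 3 values of 431 share dense rank 3.
Remaining distinct values take the next consecutive integers.
Sample 2 values → pooled ranks: 506→5, 284→1, 431→3, 431→3, 377→2
Mean rank = (5 + 1 + 3 + 3 + 2) / 5 = 2.80

2.80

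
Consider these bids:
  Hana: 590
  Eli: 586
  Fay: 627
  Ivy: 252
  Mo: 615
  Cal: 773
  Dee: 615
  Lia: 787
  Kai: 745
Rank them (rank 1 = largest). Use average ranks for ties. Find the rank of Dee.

5.5

Sorted (descending): 787, 773, 745, 627, 615, 615, 590, 586, 252
The 2 values of 615 occupy positions 5–6 → average rank (5+6)/2 = 5.5.
Dee has value 615 → rank 5.5.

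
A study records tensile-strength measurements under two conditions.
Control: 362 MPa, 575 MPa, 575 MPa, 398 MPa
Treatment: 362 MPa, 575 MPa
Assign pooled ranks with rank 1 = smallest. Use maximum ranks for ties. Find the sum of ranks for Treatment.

8

Sorted (ascending): 362, 362, 398, 575, 575, 575
The 2 values of 362 occupy positions 1–2 → each gets rank 2.
The 3 values of 575 occupy positions 4–6 → each gets rank 6.
Treatment values → pooled ranks: 362→2, 575→6
Rank sum = 2 + 6 = 8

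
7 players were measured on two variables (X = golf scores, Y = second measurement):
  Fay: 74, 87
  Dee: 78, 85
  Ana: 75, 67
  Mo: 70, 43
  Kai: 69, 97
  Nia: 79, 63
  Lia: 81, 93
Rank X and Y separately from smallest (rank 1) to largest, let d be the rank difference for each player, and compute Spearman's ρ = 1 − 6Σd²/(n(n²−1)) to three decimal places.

Ranks of variable 1: 3, 5, 4, 2, 1, 6, 7
Ranks of variable 2: 5, 4, 3, 1, 7, 2, 6
d = r₁ − r₂: -2, 1, 1, 1, -6, 4, 1
d²: 4, 1, 1, 1, 36, 16, 1; Σd² = 60
ρ = 1 − 6·60/(7·48) = 1 − 360/336 = -0.071

-0.071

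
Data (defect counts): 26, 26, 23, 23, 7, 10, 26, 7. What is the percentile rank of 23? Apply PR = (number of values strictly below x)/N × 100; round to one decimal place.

N = 8.
Strictly below 23: 3. Equal to 23: 2.
PR = 3/8 × 100 = 37.5

37.5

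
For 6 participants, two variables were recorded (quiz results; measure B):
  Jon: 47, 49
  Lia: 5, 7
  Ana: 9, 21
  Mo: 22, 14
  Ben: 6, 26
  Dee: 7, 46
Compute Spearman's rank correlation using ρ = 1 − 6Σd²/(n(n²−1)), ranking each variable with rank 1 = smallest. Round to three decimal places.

Ranks of variable 1: 6, 1, 4, 5, 2, 3
Ranks of variable 2: 6, 1, 3, 2, 4, 5
d = r₁ − r₂: 0, 0, 1, 3, -2, -2
d²: 0, 0, 1, 9, 4, 4; Σd² = 18
ρ = 1 − 6·18/(6·35) = 1 − 108/210 = 0.486

0.486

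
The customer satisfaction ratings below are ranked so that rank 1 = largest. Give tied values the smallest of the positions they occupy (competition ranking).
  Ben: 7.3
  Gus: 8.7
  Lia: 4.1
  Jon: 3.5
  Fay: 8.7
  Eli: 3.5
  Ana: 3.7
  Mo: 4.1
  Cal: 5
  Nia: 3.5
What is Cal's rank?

4

Sorted (descending): 8.7, 8.7, 7.3, 5, 4.1, 4.1, 3.7, 3.5, 3.5, 3.5
The 2 values of 8.7 occupy positions 1–2 → each gets rank 1.
The 2 values of 4.1 occupy positions 5–6 → each gets rank 5.
The 3 values of 3.5 occupy positions 8–10 → each gets rank 8.
Cal has value 5 → rank 4.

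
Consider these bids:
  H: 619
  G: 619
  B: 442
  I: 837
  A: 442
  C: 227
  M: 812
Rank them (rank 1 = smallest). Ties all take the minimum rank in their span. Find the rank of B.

Sorted (ascending): 227, 442, 442, 619, 619, 812, 837
The 2 values of 442 occupy positions 2–3 → each gets rank 2.
The 2 values of 619 occupy positions 4–5 → each gets rank 4.
B has value 442 → rank 2.

2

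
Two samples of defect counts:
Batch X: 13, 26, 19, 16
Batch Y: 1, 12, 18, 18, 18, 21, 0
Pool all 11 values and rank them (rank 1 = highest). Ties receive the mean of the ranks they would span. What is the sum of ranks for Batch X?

19

Sorted (descending): 26, 21, 19, 18, 18, 18, 16, 13, 12, 1, 0
The 3 values of 18 occupy positions 4–6 → average rank 5.
Batch X values → pooled ranks: 13→8, 26→1, 19→3, 16→7
Rank sum = 8 + 1 + 3 + 7 = 19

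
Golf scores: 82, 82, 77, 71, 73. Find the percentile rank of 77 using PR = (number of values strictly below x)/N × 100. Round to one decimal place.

N = 5.
Strictly below 77: 2. Equal to 77: 1.
PR = 2/5 × 100 = 40.0

40.0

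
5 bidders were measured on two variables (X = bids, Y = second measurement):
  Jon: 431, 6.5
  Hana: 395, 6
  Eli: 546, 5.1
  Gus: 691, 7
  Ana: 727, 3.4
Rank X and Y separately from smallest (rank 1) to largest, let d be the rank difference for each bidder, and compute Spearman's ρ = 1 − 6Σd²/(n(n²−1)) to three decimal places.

Ranks of variable 1: 2, 1, 3, 4, 5
Ranks of variable 2: 4, 3, 2, 5, 1
d = r₁ − r₂: -2, -2, 1, -1, 4
d²: 4, 4, 1, 1, 16; Σd² = 26
ρ = 1 − 6·26/(5·24) = 1 − 156/120 = -0.300

-0.300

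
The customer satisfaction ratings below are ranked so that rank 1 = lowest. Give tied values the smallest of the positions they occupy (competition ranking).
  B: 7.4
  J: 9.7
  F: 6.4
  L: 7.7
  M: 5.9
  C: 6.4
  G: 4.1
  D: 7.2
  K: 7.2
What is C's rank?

Sorted (ascending): 4.1, 5.9, 6.4, 6.4, 7.2, 7.2, 7.4, 7.7, 9.7
The 2 values of 6.4 occupy positions 3–4 → each gets rank 3.
The 2 values of 7.2 occupy positions 5–6 → each gets rank 5.
C has value 6.4 → rank 3.

3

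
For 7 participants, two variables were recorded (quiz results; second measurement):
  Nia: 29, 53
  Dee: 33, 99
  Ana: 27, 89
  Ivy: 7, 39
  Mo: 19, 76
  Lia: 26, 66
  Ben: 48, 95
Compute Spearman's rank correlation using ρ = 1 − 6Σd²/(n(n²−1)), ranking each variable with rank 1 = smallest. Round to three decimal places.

0.714

Ranks of variable 1: 5, 6, 4, 1, 2, 3, 7
Ranks of variable 2: 2, 7, 5, 1, 4, 3, 6
d = r₁ − r₂: 3, -1, -1, 0, -2, 0, 1
d²: 9, 1, 1, 0, 4, 0, 1; Σd² = 16
ρ = 1 − 6·16/(7·48) = 1 − 96/336 = 0.714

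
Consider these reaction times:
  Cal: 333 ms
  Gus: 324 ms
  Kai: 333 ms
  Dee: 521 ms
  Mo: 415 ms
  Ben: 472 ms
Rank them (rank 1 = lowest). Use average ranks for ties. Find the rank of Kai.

2.5

Sorted (ascending): 324, 333, 333, 415, 472, 521
The 2 values of 333 occupy positions 2–3 → average rank (2+3)/2 = 2.5.
Kai has value 333 ms → rank 2.5.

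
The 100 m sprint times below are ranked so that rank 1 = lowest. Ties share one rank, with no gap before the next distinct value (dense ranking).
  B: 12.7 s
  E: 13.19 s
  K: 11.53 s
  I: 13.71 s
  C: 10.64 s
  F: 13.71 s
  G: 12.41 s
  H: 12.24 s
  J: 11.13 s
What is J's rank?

2

Sorted (ascending): 10.64, 11.13, 11.53, 12.24, 12.41, 12.7, 13.19, 13.71, 13.71
The 2 values of 13.71 share dense rank 8.
Remaining distinct values take the next consecutive integers.
J has value 11.13 s → rank 2.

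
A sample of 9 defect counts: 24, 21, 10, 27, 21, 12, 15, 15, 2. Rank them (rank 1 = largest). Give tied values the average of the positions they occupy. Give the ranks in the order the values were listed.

Sorted (descending): 27, 24, 21, 21, 15, 15, 12, 10, 2
The 2 values of 21 occupy positions 3–4 → average rank (3+4)/2 = 3.5.
The 2 values of 15 occupy positions 5–6 → average rank (5+6)/2 = 5.5.

2, 3.5, 8, 1, 3.5, 7, 5.5, 5.5, 9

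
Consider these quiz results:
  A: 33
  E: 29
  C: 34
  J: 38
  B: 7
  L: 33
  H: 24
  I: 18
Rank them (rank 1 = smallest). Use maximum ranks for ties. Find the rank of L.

Sorted (ascending): 7, 18, 24, 29, 33, 33, 34, 38
The 2 values of 33 occupy positions 5–6 → each gets rank 6.
L has value 33 → rank 6.

6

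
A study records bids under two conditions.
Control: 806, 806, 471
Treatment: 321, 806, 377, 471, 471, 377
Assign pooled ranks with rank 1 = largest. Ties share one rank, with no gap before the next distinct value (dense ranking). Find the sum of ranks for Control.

Sorted (descending): 806, 806, 806, 471, 471, 471, 377, 377, 321
The 3 values of 806 share dense rank 1.
The 3 values of 471 share dense rank 2.
The 2 values of 377 share dense rank 3.
Remaining distinct values take the next consecutive integers.
Control values → pooled ranks: 806→1, 806→1, 471→2
Rank sum = 1 + 1 + 2 = 4

4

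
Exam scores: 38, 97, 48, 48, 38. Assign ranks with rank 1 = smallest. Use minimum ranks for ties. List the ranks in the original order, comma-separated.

Sorted (ascending): 38, 38, 48, 48, 97
The 2 values of 38 occupy positions 1–2 → each gets rank 1.
The 2 values of 48 occupy positions 3–4 → each gets rank 3.

1, 5, 3, 3, 1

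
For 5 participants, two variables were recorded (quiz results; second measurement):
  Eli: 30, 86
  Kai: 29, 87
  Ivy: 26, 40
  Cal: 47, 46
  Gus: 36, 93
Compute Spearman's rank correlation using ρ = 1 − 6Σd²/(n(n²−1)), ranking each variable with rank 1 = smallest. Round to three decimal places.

0.300

Ranks of variable 1: 3, 2, 1, 5, 4
Ranks of variable 2: 3, 4, 1, 2, 5
d = r₁ − r₂: 0, -2, 0, 3, -1
d²: 0, 4, 0, 9, 1; Σd² = 14
ρ = 1 − 6·14/(5·24) = 1 − 84/120 = 0.300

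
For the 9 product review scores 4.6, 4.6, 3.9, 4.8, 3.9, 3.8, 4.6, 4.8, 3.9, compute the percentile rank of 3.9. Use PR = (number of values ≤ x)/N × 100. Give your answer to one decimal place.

44.4

N = 9.
Strictly below 3.9: 1. Equal to 3.9: 3.
PR = 4/9 × 100 = 44.4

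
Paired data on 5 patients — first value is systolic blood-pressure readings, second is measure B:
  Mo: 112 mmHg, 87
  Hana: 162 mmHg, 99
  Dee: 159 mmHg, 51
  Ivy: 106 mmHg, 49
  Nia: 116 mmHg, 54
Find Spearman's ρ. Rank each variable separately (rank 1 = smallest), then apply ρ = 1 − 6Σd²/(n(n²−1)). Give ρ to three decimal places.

Ranks of variable 1: 2, 5, 4, 1, 3
Ranks of variable 2: 4, 5, 2, 1, 3
d = r₁ − r₂: -2, 0, 2, 0, 0
d²: 4, 0, 4, 0, 0; Σd² = 8
ρ = 1 − 6·8/(5·24) = 1 − 48/120 = 0.600

0.600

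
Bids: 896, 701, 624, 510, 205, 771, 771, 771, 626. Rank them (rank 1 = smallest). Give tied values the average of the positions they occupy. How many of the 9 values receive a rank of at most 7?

Sorted (ascending): 205, 510, 624, 626, 701, 771, 771, 771, 896
The 3 values of 771 occupy positions 6–8 → average rank 7.
Ranks ≤ 7: {1, 2, 3, 4, 5, 7, 7, 7} → 8 values.

8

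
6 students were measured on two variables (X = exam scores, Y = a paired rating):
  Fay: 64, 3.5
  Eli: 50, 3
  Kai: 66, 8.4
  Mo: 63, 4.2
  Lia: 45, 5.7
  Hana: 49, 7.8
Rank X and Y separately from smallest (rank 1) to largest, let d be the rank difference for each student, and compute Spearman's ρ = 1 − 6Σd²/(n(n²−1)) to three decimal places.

Ranks of variable 1: 5, 3, 6, 4, 1, 2
Ranks of variable 2: 2, 1, 6, 3, 4, 5
d = r₁ − r₂: 3, 2, 0, 1, -3, -3
d²: 9, 4, 0, 1, 9, 9; Σd² = 32
ρ = 1 − 6·32/(6·35) = 1 − 192/210 = 0.086

0.086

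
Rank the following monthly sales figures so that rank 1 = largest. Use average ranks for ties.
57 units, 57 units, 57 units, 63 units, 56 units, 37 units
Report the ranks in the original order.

3, 3, 3, 1, 5, 6

Sorted (descending): 63, 57, 57, 57, 56, 37
The 3 values of 57 occupy positions 2–4 → average rank 3.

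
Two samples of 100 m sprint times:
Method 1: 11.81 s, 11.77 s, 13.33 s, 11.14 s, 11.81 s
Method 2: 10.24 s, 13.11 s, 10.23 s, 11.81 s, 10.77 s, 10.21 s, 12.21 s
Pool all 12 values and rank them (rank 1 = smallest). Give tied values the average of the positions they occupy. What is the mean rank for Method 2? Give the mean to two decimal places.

5.57

Sorted (ascending): 10.21, 10.23, 10.24, 10.77, 11.14, 11.77, 11.81, 11.81, 11.81, 12.21, 13.11, 13.33
The 3 values of 11.81 occupy positions 7–9 → average rank 8.
Method 2 values → pooled ranks: 10.24→3, 13.11→11, 10.23→2, 11.81→8, 10.77→4, 10.21→1, 12.21→10
Mean rank = (3 + 11 + 2 + 8 + 4 + 1 + 10) / 7 = 5.57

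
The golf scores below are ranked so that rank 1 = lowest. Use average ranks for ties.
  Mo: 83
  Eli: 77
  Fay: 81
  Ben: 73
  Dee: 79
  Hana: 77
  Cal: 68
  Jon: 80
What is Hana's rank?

Sorted (ascending): 68, 73, 77, 77, 79, 80, 81, 83
The 2 values of 77 occupy positions 3–4 → average rank (3+4)/2 = 3.5.
Hana has value 77 → rank 3.5.

3.5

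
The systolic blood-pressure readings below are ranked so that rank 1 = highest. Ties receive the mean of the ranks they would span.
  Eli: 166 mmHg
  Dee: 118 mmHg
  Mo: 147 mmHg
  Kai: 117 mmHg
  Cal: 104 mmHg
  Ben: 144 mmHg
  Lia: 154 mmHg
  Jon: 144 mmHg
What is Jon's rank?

4.5

Sorted (descending): 166, 154, 147, 144, 144, 118, 117, 104
The 2 values of 144 occupy positions 4–5 → average rank (4+5)/2 = 4.5.
Jon has value 144 mmHg → rank 4.5.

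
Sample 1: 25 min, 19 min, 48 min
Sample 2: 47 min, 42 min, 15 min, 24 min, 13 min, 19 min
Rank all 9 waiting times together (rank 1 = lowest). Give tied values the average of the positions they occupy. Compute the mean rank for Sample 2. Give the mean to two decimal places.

Sorted (ascending): 13, 15, 19, 19, 24, 25, 42, 47, 48
The 2 values of 19 occupy positions 3–4 → average rank (3+4)/2 = 3.5.
Sample 2 values → pooled ranks: 47→8, 42→7, 15→2, 24→5, 13→1, 19→3.5
Mean rank = (8 + 7 + 2 + 5 + 1 + 3.5) / 6 = 4.42

4.42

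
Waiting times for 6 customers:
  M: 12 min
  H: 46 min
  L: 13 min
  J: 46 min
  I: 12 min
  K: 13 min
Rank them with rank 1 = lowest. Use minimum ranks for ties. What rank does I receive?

1

Sorted (ascending): 12, 12, 13, 13, 46, 46
The 2 values of 12 occupy positions 1–2 → each gets rank 1.
The 2 values of 13 occupy positions 3–4 → each gets rank 3.
The 2 values of 46 occupy positions 5–6 → each gets rank 5.
I has value 12 min → rank 1.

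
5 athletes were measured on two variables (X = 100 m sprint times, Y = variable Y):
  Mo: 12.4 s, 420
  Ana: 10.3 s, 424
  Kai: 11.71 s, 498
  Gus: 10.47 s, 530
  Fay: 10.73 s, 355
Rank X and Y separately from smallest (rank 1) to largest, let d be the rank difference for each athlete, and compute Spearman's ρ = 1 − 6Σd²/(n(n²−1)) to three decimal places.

-0.300

Ranks of variable 1: 5, 1, 4, 2, 3
Ranks of variable 2: 2, 3, 4, 5, 1
d = r₁ − r₂: 3, -2, 0, -3, 2
d²: 9, 4, 0, 9, 4; Σd² = 26
ρ = 1 − 6·26/(5·24) = 1 − 156/120 = -0.300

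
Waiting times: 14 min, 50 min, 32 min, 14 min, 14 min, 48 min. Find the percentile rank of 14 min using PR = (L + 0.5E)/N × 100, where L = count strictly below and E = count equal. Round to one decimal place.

25.0

N = 6.
Strictly below 14: 0. Equal to 14: 3.
PR = (0 + 0.5·3)/6 × 100 = 25.0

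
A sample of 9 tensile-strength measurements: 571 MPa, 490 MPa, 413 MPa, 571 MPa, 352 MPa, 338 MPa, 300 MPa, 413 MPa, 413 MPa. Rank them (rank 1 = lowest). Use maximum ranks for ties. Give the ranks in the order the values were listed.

Sorted (ascending): 300, 338, 352, 413, 413, 413, 490, 571, 571
The 3 values of 413 occupy positions 4–6 → each gets rank 6.
The 2 values of 571 occupy positions 8–9 → each gets rank 9.

9, 7, 6, 9, 3, 2, 1, 6, 6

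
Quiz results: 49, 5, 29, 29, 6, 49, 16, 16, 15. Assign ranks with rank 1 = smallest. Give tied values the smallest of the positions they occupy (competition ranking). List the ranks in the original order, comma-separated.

Sorted (ascending): 5, 6, 15, 16, 16, 29, 29, 49, 49
The 2 values of 16 occupy positions 4–5 → each gets rank 4.
The 2 values of 29 occupy positions 6–7 → each gets rank 6.
The 2 values of 49 occupy positions 8–9 → each gets rank 8.

8, 1, 6, 6, 2, 8, 4, 4, 3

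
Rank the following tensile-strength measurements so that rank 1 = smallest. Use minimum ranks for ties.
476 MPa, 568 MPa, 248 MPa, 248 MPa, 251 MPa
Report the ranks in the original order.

4, 5, 1, 1, 3

Sorted (ascending): 248, 248, 251, 476, 568
The 2 values of 248 occupy positions 1–2 → each gets rank 1.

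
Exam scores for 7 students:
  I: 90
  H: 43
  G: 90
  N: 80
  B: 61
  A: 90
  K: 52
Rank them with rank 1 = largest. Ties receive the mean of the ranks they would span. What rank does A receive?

Sorted (descending): 90, 90, 90, 80, 61, 52, 43
The 3 values of 90 occupy positions 1–3 → average rank 2.
A has value 90 → rank 2.

2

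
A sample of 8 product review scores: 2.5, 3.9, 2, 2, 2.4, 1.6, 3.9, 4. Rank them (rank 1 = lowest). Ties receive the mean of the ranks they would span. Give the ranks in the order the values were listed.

Sorted (ascending): 1.6, 2, 2, 2.4, 2.5, 3.9, 3.9, 4
The 2 values of 2 occupy positions 2–3 → average rank (2+3)/2 = 2.5.
The 2 values of 3.9 occupy positions 6–7 → average rank (6+7)/2 = 6.5.

5, 6.5, 2.5, 2.5, 4, 1, 6.5, 8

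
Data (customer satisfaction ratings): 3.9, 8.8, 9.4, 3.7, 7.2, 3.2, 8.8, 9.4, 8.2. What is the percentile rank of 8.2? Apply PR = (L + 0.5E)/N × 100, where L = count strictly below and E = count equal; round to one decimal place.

50.0

N = 9.
Strictly below 8.2: 4. Equal to 8.2: 1.
PR = (4 + 0.5·1)/9 × 100 = 50.0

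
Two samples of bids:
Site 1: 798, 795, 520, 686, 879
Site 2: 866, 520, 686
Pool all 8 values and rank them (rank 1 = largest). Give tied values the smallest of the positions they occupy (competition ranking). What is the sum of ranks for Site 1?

Sorted (descending): 879, 866, 798, 795, 686, 686, 520, 520
The 2 values of 686 occupy positions 5–6 → each gets rank 5.
The 2 values of 520 occupy positions 7–8 → each gets rank 7.
Site 1 values → pooled ranks: 798→3, 795→4, 520→7, 686→5, 879→1
Rank sum = 3 + 4 + 7 + 5 + 1 = 20

20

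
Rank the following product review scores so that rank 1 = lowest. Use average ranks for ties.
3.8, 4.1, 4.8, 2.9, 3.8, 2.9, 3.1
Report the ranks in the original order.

4.5, 6, 7, 1.5, 4.5, 1.5, 3

Sorted (ascending): 2.9, 2.9, 3.1, 3.8, 3.8, 4.1, 4.8
The 2 values of 2.9 occupy positions 1–2 → average rank (1+2)/2 = 1.5.
The 2 values of 3.8 occupy positions 4–5 → average rank (4+5)/2 = 4.5.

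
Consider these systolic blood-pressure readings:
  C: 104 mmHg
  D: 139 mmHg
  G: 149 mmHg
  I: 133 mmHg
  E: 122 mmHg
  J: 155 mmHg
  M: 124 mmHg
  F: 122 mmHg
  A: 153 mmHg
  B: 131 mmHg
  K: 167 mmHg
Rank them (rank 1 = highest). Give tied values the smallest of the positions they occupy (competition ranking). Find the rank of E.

Sorted (descending): 167, 155, 153, 149, 139, 133, 131, 124, 122, 122, 104
The 2 values of 122 occupy positions 9–10 → each gets rank 9.
E has value 122 mmHg → rank 9.

9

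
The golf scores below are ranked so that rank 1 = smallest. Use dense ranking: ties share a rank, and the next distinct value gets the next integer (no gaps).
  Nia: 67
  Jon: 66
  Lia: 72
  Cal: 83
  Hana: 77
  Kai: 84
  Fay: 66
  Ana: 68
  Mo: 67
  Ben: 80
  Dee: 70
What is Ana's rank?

3

Sorted (ascending): 66, 66, 67, 67, 68, 70, 72, 77, 80, 83, 84
The 2 values of 66 share dense rank 1.
The 2 values of 67 share dense rank 2.
Remaining distinct values take the next consecutive integers.
Ana has value 68 → rank 3.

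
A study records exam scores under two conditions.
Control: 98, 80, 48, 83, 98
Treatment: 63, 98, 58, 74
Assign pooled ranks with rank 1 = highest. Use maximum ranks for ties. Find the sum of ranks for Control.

Sorted (descending): 98, 98, 98, 83, 80, 74, 63, 58, 48
The 3 values of 98 occupy positions 1–3 → each gets rank 3.
Control values → pooled ranks: 98→3, 80→5, 48→9, 83→4, 98→3
Rank sum = 3 + 5 + 9 + 4 + 3 = 24

24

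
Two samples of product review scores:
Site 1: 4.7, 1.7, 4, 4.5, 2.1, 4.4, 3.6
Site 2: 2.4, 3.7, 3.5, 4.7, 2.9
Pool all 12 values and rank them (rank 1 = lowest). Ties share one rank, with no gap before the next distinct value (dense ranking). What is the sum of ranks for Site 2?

Sorted (ascending): 1.7, 2.1, 2.4, 2.9, 3.5, 3.6, 3.7, 4, 4.4, 4.5, 4.7, 4.7
The 2 values of 4.7 share dense rank 11.
Remaining distinct values take the next consecutive integers.
Site 2 values → pooled ranks: 2.4→3, 3.7→7, 3.5→5, 4.7→11, 2.9→4
Rank sum = 3 + 7 + 5 + 11 + 4 = 30

30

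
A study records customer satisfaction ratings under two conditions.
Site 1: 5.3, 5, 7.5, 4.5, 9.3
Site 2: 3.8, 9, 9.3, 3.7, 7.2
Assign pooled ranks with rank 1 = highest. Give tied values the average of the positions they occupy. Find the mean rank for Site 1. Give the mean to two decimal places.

Sorted (descending): 9.3, 9.3, 9, 7.5, 7.2, 5.3, 5, 4.5, 3.8, 3.7
The 2 values of 9.3 occupy positions 1–2 → average rank (1+2)/2 = 1.5.
Site 1 values → pooled ranks: 5.3→6, 5→7, 7.5→4, 4.5→8, 9.3→1.5
Mean rank = (6 + 7 + 4 + 8 + 1.5) / 5 = 5.30

5.30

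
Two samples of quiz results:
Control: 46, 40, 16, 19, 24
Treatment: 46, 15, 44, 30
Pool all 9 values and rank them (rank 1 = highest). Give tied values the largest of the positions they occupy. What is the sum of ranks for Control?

27

Sorted (descending): 46, 46, 44, 40, 30, 24, 19, 16, 15
The 2 values of 46 occupy positions 1–2 → each gets rank 2.
Control values → pooled ranks: 46→2, 40→4, 16→8, 19→7, 24→6
Rank sum = 2 + 4 + 8 + 7 + 6 = 27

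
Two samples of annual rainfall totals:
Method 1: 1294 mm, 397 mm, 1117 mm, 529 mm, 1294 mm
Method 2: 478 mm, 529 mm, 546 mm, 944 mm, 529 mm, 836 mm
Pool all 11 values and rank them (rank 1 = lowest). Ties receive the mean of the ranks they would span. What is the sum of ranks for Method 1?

Sorted (ascending): 397, 478, 529, 529, 529, 546, 836, 944, 1117, 1294, 1294
The 3 values of 529 occupy positions 3–5 → average rank 4.
The 2 values of 1294 occupy positions 10–11 → average rank (10+11)/2 = 10.5.
Method 1 values → pooled ranks: 1294→10.5, 397→1, 1117→9, 529→4, 1294→10.5
Rank sum = 10.5 + 1 + 9 + 4 + 10.5 = 35

35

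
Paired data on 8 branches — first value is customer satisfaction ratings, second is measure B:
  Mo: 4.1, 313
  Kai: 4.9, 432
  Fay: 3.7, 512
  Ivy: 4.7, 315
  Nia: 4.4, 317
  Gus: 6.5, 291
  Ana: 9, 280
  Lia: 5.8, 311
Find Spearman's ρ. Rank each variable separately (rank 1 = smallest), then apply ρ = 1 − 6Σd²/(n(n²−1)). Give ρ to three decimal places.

Ranks of variable 1: 2, 5, 1, 4, 3, 7, 8, 6
Ranks of variable 2: 4, 7, 8, 5, 6, 2, 1, 3
d = r₁ − r₂: -2, -2, -7, -1, -3, 5, 7, 3
d²: 4, 4, 49, 1, 9, 25, 49, 9; Σd² = 150
ρ = 1 − 6·150/(8·63) = 1 − 900/504 = -0.786

-0.786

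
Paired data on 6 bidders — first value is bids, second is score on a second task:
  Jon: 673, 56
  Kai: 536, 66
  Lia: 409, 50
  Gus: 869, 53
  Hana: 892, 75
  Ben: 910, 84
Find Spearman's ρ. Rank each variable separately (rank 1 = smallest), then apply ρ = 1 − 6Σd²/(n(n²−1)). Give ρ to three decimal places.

0.771

Ranks of variable 1: 3, 2, 1, 4, 5, 6
Ranks of variable 2: 3, 4, 1, 2, 5, 6
d = r₁ − r₂: 0, -2, 0, 2, 0, 0
d²: 0, 4, 0, 4, 0, 0; Σd² = 8
ρ = 1 − 6·8/(6·35) = 1 − 48/210 = 0.771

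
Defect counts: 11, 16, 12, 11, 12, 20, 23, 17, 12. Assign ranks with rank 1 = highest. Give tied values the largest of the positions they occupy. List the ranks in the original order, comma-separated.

Sorted (descending): 23, 20, 17, 16, 12, 12, 12, 11, 11
The 3 values of 12 occupy positions 5–7 → each gets rank 7.
The 2 values of 11 occupy positions 8–9 → each gets rank 9.

9, 4, 7, 9, 7, 2, 1, 3, 7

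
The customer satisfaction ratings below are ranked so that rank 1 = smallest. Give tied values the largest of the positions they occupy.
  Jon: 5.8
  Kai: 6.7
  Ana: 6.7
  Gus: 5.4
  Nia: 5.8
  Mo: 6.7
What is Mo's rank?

6

Sorted (ascending): 5.4, 5.8, 5.8, 6.7, 6.7, 6.7
The 2 values of 5.8 occupy positions 2–3 → each gets rank 3.
The 3 values of 6.7 occupy positions 4–6 → each gets rank 6.
Mo has value 6.7 → rank 6.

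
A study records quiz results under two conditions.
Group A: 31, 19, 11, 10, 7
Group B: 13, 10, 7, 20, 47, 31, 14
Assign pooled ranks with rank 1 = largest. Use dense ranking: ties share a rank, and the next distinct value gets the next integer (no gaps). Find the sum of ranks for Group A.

30

Sorted (descending): 47, 31, 31, 20, 19, 14, 13, 11, 10, 10, 7, 7
The 2 values of 31 share dense rank 2.
The 2 values of 10 share dense rank 8.
The 2 values of 7 share dense rank 9.
Remaining distinct values take the next consecutive integers.
Group A values → pooled ranks: 31→2, 19→4, 11→7, 10→8, 7→9
Rank sum = 2 + 4 + 7 + 8 + 9 = 30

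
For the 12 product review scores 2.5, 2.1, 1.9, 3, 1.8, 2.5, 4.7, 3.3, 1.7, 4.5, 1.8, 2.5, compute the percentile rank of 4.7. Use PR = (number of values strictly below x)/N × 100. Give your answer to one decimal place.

N = 12.
Strictly below 4.7: 11. Equal to 4.7: 1.
PR = 11/12 × 100 = 91.7

91.7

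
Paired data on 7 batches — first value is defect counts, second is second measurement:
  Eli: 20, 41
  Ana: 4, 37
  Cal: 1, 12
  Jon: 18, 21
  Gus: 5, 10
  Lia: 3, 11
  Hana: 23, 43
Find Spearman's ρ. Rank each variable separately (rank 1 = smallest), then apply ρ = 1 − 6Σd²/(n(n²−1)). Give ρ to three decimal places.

0.679

Ranks of variable 1: 6, 3, 1, 5, 4, 2, 7
Ranks of variable 2: 6, 5, 3, 4, 1, 2, 7
d = r₁ − r₂: 0, -2, -2, 1, 3, 0, 0
d²: 0, 4, 4, 1, 9, 0, 0; Σd² = 18
ρ = 1 − 6·18/(7·48) = 1 − 108/336 = 0.679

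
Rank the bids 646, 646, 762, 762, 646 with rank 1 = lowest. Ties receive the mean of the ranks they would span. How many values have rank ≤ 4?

Sorted (ascending): 646, 646, 646, 762, 762
The 3 values of 646 occupy positions 1–3 → average rank 2.
The 2 values of 762 occupy positions 4–5 → average rank (4+5)/2 = 4.5.
Ranks ≤ 4: {2, 2, 2} → 3 values.

3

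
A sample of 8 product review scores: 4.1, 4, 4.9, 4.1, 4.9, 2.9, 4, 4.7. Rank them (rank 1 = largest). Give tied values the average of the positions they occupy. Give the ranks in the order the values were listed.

4.5, 6.5, 1.5, 4.5, 1.5, 8, 6.5, 3

Sorted (descending): 4.9, 4.9, 4.7, 4.1, 4.1, 4, 4, 2.9
The 2 values of 4.9 occupy positions 1–2 → average rank (1+2)/2 = 1.5.
The 2 values of 4.1 occupy positions 4–5 → average rank (4+5)/2 = 4.5.
The 2 values of 4 occupy positions 6–7 → average rank (6+7)/2 = 6.5.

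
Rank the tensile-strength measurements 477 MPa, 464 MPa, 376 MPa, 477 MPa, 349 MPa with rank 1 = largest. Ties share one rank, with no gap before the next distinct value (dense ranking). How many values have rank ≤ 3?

4

Sorted (descending): 477, 477, 464, 376, 349
The 2 values of 477 share dense rank 1.
Remaining distinct values take the next consecutive integers.
Ranks ≤ 3: {1, 1, 2, 3} → 4 values.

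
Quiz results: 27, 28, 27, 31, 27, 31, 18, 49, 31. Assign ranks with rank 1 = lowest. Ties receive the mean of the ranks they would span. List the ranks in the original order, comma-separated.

3, 5, 3, 7, 3, 7, 1, 9, 7

Sorted (ascending): 18, 27, 27, 27, 28, 31, 31, 31, 49
The 3 values of 27 occupy positions 2–4 → average rank 3.
The 3 values of 31 occupy positions 6–8 → average rank 7.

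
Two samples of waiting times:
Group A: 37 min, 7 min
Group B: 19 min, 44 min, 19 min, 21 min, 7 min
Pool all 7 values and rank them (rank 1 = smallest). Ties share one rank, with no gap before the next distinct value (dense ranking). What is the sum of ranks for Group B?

Sorted (ascending): 7, 7, 19, 19, 21, 37, 44
The 2 values of 7 share dense rank 1.
The 2 values of 19 share dense rank 2.
Remaining distinct values take the next consecutive integers.
Group B values → pooled ranks: 19→2, 44→5, 19→2, 21→3, 7→1
Rank sum = 2 + 5 + 2 + 3 + 1 = 13

13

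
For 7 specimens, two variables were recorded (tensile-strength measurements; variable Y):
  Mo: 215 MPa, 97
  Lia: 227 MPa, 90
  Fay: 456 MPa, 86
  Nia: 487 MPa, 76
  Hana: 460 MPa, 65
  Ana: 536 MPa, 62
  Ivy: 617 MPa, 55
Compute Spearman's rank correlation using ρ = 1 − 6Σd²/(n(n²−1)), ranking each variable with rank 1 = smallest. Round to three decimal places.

Ranks of variable 1: 1, 2, 3, 5, 4, 6, 7
Ranks of variable 2: 7, 6, 5, 4, 3, 2, 1
d = r₁ − r₂: -6, -4, -2, 1, 1, 4, 6
d²: 36, 16, 4, 1, 1, 16, 36; Σd² = 110
ρ = 1 − 6·110/(7·48) = 1 − 660/336 = -0.964

-0.964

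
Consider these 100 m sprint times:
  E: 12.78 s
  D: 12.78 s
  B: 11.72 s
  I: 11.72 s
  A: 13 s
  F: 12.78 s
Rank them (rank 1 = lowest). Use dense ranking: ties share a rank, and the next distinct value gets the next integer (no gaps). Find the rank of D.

Sorted (ascending): 11.72, 11.72, 12.78, 12.78, 12.78, 13
The 2 values of 11.72 share dense rank 1.
The 3 values of 12.78 share dense rank 2.
Remaining distinct values take the next consecutive integers.
D has value 12.78 s → rank 2.

2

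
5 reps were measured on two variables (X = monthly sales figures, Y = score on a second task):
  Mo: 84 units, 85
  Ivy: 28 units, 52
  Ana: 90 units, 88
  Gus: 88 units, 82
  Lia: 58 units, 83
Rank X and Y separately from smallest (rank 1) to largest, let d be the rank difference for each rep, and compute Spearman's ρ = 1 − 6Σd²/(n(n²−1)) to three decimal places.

Ranks of variable 1: 3, 1, 5, 4, 2
Ranks of variable 2: 4, 1, 5, 2, 3
d = r₁ − r₂: -1, 0, 0, 2, -1
d²: 1, 0, 0, 4, 1; Σd² = 6
ρ = 1 − 6·6/(5·24) = 1 − 36/120 = 0.700

0.700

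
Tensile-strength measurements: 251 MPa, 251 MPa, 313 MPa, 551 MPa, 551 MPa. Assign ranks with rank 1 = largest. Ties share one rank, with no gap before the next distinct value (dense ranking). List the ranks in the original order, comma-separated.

Sorted (descending): 551, 551, 313, 251, 251
The 2 values of 551 share dense rank 1.
The 2 values of 251 share dense rank 3.
Remaining distinct values take the next consecutive integers.

3, 3, 2, 1, 1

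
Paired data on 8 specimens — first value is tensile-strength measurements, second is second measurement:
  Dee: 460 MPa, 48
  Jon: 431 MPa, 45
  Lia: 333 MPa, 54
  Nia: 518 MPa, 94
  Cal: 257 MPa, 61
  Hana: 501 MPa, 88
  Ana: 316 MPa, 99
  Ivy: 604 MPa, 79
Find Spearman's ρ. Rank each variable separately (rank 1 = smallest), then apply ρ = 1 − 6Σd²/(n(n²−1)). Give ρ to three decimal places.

Ranks of variable 1: 5, 4, 3, 7, 1, 6, 2, 8
Ranks of variable 2: 2, 1, 3, 7, 4, 6, 8, 5
d = r₁ − r₂: 3, 3, 0, 0, -3, 0, -6, 3
d²: 9, 9, 0, 0, 9, 0, 36, 9; Σd² = 72
ρ = 1 − 6·72/(8·63) = 1 − 432/504 = 0.143

0.143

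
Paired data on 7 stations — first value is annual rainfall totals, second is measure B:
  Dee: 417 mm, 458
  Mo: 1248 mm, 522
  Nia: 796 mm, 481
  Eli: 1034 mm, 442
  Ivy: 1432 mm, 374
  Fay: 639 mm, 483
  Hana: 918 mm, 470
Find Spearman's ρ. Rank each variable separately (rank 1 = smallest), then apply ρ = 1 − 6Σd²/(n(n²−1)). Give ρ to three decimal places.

-0.250

Ranks of variable 1: 1, 6, 3, 5, 7, 2, 4
Ranks of variable 2: 3, 7, 5, 2, 1, 6, 4
d = r₁ − r₂: -2, -1, -2, 3, 6, -4, 0
d²: 4, 1, 4, 9, 36, 16, 0; Σd² = 70
ρ = 1 − 6·70/(7·48) = 1 − 420/336 = -0.250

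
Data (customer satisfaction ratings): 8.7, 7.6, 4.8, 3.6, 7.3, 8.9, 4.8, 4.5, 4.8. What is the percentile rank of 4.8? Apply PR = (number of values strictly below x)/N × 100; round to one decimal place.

N = 9.
Strictly below 4.8: 2. Equal to 4.8: 3.
PR = 2/9 × 100 = 22.2

22.2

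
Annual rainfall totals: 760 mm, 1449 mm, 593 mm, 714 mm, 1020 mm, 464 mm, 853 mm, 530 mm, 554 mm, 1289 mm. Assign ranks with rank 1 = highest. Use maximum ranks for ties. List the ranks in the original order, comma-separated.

Sorted (descending): 1449, 1289, 1020, 853, 760, 714, 593, 554, 530, 464
No ties — each value takes its position as its rank.

5, 1, 7, 6, 3, 10, 4, 9, 8, 2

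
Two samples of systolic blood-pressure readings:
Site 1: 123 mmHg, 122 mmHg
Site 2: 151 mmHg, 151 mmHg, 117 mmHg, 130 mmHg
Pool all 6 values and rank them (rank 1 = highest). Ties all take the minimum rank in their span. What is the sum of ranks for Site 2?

Sorted (descending): 151, 151, 130, 123, 122, 117
The 2 values of 151 occupy positions 1–2 → each gets rank 1.
Site 2 values → pooled ranks: 151→1, 151→1, 117→6, 130→3
Rank sum = 1 + 1 + 6 + 3 = 11

11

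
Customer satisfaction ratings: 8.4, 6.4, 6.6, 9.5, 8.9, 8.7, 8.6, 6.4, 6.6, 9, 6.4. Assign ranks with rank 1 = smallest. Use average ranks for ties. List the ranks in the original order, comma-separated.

Sorted (ascending): 6.4, 6.4, 6.4, 6.6, 6.6, 8.4, 8.6, 8.7, 8.9, 9, 9.5
The 3 values of 6.4 occupy positions 1–3 → average rank 2.
The 2 values of 6.6 occupy positions 4–5 → average rank (4+5)/2 = 4.5.

6, 2, 4.5, 11, 9, 8, 7, 2, 4.5, 10, 2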